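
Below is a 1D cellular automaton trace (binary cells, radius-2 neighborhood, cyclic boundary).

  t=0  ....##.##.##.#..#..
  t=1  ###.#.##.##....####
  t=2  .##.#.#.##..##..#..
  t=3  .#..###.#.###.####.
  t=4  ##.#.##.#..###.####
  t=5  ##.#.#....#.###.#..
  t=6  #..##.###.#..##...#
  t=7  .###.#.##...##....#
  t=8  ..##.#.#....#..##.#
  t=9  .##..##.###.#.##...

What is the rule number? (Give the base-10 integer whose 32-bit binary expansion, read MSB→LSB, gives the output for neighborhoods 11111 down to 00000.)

  [31] ##### => .  t=1,i=0
  [30] ####. => #  t=1,i=1
  [29] ###.# => #  t=1,i=2
  [28] ###.. => #  t=3,i=17
  [27] ##.## => #  t=0,i=6
  [26] ##.#. => .  t=0,i=12
  [25] ##..# => #  t=2,i=10
  [24] ##... => .  t=1,i=11
  [23] #.### => .  t=3,i=10
  [22] #.##. => #  t=0,i=7
  [21] #.#.# => #  t=1,i=4
  [20] #.#.. => .  t=0,i=13
  [19] #..## => #  t=2,i=11
  [18] #..#. => #  t=0,i=15
  [17] #...# => .  t=2,i=18
  [16] #.... => #  t=0,i=18
  [15] .#### => #  t=1,i=16
  [14] .###. => #  t=3,i=5
  [13] .##.# => .  t=0,i=5
  [12] .##.. => .  t=1,i=10
  [11] .#.## => .  t=1,i=5
  [10] .#.#. => #  t=2,i=5
  [9] .#..# => .  t=0,i=14
  [8] .#... => #  t=0,i=17
  [7] ..### => .  t=1,i=15
  [6] ..##. => #  t=0,i=4
  [5] ..#.# => #  t=5,i=10
  [4] ..#.. => #  t=0,i=16
  [3] ...## => .  t=0,i=3
  [2] ...#. => .  t=5,i=9
  [1] ....# => #  t=0,i=2
  [0] ..... => #  t=0,i=0
  bits 01111010011011011100010101110011 = 2054014323

2054014323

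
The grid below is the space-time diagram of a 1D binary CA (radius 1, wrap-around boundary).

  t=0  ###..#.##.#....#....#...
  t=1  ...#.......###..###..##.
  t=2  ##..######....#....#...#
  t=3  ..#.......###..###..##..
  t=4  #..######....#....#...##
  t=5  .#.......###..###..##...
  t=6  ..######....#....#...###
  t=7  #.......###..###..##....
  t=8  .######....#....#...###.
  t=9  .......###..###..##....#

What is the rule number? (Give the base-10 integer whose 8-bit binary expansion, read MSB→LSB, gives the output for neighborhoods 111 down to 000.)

17

  [7] ### => .  t=0,i=1
  [6] ##. => .  t=0,i=2
  [5] #.# => .  t=0,i=6
  [4] #.. => #  t=0,i=3
  [3] .## => .  t=0,i=0
  [2] .#. => .  t=0,i=5
  [1] ..# => .  t=0,i=4
  [0] ... => #  t=0,i=12
  bits 00010001 = 17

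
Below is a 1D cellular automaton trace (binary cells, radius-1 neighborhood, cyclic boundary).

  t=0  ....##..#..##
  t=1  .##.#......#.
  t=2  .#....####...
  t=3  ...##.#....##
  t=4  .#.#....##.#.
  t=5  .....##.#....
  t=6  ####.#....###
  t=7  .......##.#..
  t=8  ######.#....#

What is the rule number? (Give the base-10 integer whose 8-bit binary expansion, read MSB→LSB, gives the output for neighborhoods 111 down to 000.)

  ### -> .   bit 7 = 0  t=2,i=7
  ##. -> .   bit 6 = 0  t=0,i=5
  #.# -> .   bit 5 = 0  t=1,i=3
  #.. -> .   bit 4 = 0  t=0,i=0
  .## -> #   bit 3 = 1  t=0,i=4
  .#. -> .   bit 2 = 0  t=0,i=8
  ..# -> .   bit 1 = 0  t=0,i=3
  ... -> #   bit 0 = 1  t=0,i=1
  bits 00001001 = 9

9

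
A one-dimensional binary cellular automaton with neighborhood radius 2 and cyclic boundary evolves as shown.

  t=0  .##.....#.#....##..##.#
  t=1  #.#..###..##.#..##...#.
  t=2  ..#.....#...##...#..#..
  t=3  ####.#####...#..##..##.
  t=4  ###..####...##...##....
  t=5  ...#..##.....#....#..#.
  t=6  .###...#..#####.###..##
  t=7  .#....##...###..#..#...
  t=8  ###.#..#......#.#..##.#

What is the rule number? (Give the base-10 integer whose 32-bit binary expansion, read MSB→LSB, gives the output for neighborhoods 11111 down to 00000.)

3331365143

  ##### -> #   bit 31 = 1  t=3,i=7
  ####. -> #   bit 30 = 1  t=3,i=2
  ###.# -> .   bit 29 = 0  t=3,i=3
  ###.. -> .   bit 28 = 0  t=1,i=7
  ##.## -> .   bit 27 = 0  t=3,i=4
  ##.#. -> #   bit 26 = 1  t=0,i=21
  ##..# -> #   bit 25 = 1  t=0,i=17
  ##... -> .   bit 24 = 0  t=0,i=3
  #.### -> #   bit 23 = 1  t=3,i=0
  #.##. -> .   bit 22 = 0  t=0,i=1
  #.#.# -> .   bit 21 = 0  t=0,i=22
  #.#.. -> #   bit 20 = 1  t=0,i=10
  #..## -> .   bit 19 = 0  t=0,i=18
  #..#. -> .   bit 18 = 0  t=2,i=19
  #...# -> .   bit 17 = 0  t=1,i=19
  #.... -> .   bit 16 = 0  t=0,i=4
  .#### -> #   bit 15 = 1  t=3,i=1
  .###. -> .   bit 14 = 0  t=1,i=6
  .##.# -> .   bit 13 = 0  t=0,i=20
  .##.. -> #   bit 12 = 1  t=0,i=2
  .#.## -> #   bit 11 = 1  t=0,i=0
  .#.#. -> .   bit 10 = 0  t=0,i=9
  .#..# -> .   bit 9 = 0  t=1,i=3
  .#... -> #   bit 8 = 1  t=0,i=11
  ..### -> .   bit 7 = 0  t=1,i=5
  ..##. -> .   bit 6 = 0  t=0,i=15
  ..#.# -> .   bit 5 = 0  t=0,i=8
  ..#.. -> #   bit 4 = 1  t=2,i=2
  ...## -> .   bit 3 = 0  t=0,i=14
  ...#. -> #   bit 2 = 1  t=0,i=7
  ....# -> #   bit 1 = 1  t=0,i=6
  ..... -> #   bit 0 = 1  t=0,i=5
  bits 11000110100100001001100100010111 = 3331365143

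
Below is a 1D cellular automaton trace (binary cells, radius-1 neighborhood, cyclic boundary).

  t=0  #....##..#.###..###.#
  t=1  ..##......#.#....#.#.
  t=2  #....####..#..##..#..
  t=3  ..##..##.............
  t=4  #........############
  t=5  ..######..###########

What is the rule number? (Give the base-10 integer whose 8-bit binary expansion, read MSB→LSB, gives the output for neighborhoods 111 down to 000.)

161

  [7] ### => #  t=0,i=12
  [6] ##. => .  t=0,i=0
  [5] #.# => #  t=0,i=10
  [4] #.. => .  t=0,i=1
  [3] .## => .  t=0,i=5
  [2] .#. => .  t=0,i=9
  [1] ..# => .  t=0,i=4
  [0] ... => #  t=0,i=2
  bits 10100001 = 161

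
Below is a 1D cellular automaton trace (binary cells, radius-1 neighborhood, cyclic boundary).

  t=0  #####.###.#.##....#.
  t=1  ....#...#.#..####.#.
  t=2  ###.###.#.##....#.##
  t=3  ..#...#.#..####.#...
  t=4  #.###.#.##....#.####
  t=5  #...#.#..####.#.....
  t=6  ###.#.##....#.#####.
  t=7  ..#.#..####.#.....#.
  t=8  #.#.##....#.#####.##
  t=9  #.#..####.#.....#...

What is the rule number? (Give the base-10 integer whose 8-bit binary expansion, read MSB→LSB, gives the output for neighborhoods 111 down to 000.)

85

  nb ###: next=.  (t=0,i=1, bit7=0)
  nb ##.: next=#  (t=0,i=4, bit6=1)
  nb #.#: next=.  (t=0,i=5, bit5=0)
  nb #..: next=#  (t=0,i=14, bit4=1)
  nb .##: next=.  (t=0,i=0, bit3=0)
  nb .#.: next=#  (t=0,i=10, bit2=1)
  nb ..#: next=.  (t=0,i=17, bit1=0)
  nb ...: next=#  (t=0,i=15, bit0=1)
  bits 01010101 = 85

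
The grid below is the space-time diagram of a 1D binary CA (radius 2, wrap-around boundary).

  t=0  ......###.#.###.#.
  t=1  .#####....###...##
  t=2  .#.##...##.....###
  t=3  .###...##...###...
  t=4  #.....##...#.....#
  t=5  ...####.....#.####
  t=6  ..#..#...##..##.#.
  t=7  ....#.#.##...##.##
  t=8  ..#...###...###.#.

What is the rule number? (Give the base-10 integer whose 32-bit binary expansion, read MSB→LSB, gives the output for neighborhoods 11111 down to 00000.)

3237226827

  nb #####: next=#  (t=1,i=3, bit31=1)
  nb ####.: next=#  (t=1,i=4, bit30=1)
  nb ###.#: next=.  (t=0,i=8, bit29=0)
  nb ###..: next=.  (t=1,i=5, bit28=0)
  nb ##.##: next=.  (t=1,i=0, bit27=0)
  nb ##.#.: next=.  (t=0,i=9, bit26=0)
  nb ##..#: next=.  (t=6,i=11, bit25=0)
  nb ##...: next=.  (t=1,i=6, bit24=0)
  nb #.###: next=#  (t=0,i=12, bit23=1)
  nb #.##.: next=#  (t=2,i=3, bit22=1)
  nb #.#.#: next=#  (t=0,i=10, bit21=1)
  nb #.#..: next=#  (t=0,i=16, bit20=1)
  nb #..##: next=.  (t=6,i=12, bit19=0)
  nb #..#.: next=#  (t=6,i=4, bit18=1)
  nb #...#: next=.  (t=1,i=14, bit17=0)
  nb #....: next=.  (t=0,i=0, bit16=0)
  nb .####: next=.  (t=1,i=2, bit15=0)
  nb .###.: next=.  (t=0,i=7, bit14=0)
  nb .##.#: next=#  (t=1,i=17, bit13=1)
  nb .##..: next=.  (t=2,i=4, bit12=0)
  nb .#.##: next=#  (t=0,i=11, bit11=1)
  nb .#.#.: next=.  (t=7,i=5, bit10=0)
  nb .#..#: next=.  (t=6,i=3, bit9=0)
  nb .#...: next=#  (t=0,i=17, bit8=1)
  nb ..###: next=.  (t=0,i=6, bit7=0)
  nb ..##.: next=#  (t=1,i=16, bit6=1)
  nb ..#.#: next=.  (t=5,i=12, bit5=0)
  nb ..#..: next=.  (t=4,i=11, bit4=0)
  nb ...##: next=#  (t=0,i=5, bit3=1)
  nb ...#.: next=.  (t=4,i=10, bit2=0)
  nb ....#: next=#  (t=0,i=4, bit1=1)
  nb .....: next=#  (t=0,i=1, bit0=1)
  bits 11000000111101000010100101001011 = 3237226827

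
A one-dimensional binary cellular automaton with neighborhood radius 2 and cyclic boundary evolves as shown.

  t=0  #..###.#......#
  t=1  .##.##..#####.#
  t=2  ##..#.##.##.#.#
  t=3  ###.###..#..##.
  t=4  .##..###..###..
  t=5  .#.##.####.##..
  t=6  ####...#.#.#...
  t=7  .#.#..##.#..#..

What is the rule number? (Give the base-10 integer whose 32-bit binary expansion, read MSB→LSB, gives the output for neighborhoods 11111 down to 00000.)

2993277799

  [31] ##### => #  t=1,i=10
  [30] ####. => .  t=1,i=11
  [29] ###.# => #  t=0,i=5
  [28] ###.. => #  t=2,i=1
  [27] ##.## => .  t=1,i=3
  [26] ##.#. => .  t=0,i=6
  [25] ##..# => #  t=0,i=1
  [24] ##... => .  t=4,i=13
  [23] #.### => .  t=2,i=14
  [22] #.##. => #  t=1,i=1
  [21] #.#.# => #  t=1,i=14
  [20] #.#.. => .  t=0,i=7
  [19] #..## => #  t=0,i=2
  [18] #..#. => .  t=2,i=3
  [17] #...# => .  t=4,i=14
  [16] #.... => #  t=0,i=9
  [15] .#### => #  t=1,i=9
  [14] .###. => #  t=0,i=4
  [13] .##.# => .  t=1,i=2
  [12] .##.. => .  t=0,i=0
  [11] .#.## => #  t=1,i=0
  [10] .#.#. => .  t=6,i=8
  [9] .#..# => #  t=3,i=10
  [8] .#... => #  t=0,i=8
  [7] ..### => .  t=0,i=3
  [6] ..##. => #  t=0,i=14
  [5] ..#.# => #  t=2,i=4
  [4] ..#.. => .  t=3,i=9
  [3] ...## => .  t=0,i=13
  [2] ...#. => #  t=5,i=0
  [1] ....# => #  t=0,i=12
  [0] ..... => #  t=0,i=10
  bits 10110010011010011100101101100111 = 2993277799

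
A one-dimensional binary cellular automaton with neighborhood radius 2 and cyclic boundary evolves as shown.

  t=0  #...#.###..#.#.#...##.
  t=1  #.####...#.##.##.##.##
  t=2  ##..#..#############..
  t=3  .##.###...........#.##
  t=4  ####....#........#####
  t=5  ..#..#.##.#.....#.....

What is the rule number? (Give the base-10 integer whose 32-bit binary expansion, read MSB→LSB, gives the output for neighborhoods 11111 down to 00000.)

  #####|.  b31=0 t=2,i=9
  ####.|#  b30=1 t=1,i=4
  ###.#|#  b29=1 t=1,i=0
  ###..|.  b28=0 t=0,i=8
  ##.##|#  b27=1 t=1,i=1
  ##.#.|#  b26=1 t=0,i=21
  ##..#|#  b25=1 t=0,i=9
  ##...|.  b24=0 t=1,i=6
  #.###|.  b23=0 t=0,i=6
  #.##.|#  b22=1 t=1,i=11
  #.#.#|.  b21=0 t=0,i=13
  #.#..|#  b20=1 t=0,i=0
  #..##|#  b19=1 t=2,i=6
  #..#.|.  b18=0 t=0,i=10
  #...#|#  b17=1 t=0,i=2
  #....|#  b16=1 t=3,i=8
  .####|.  b15=0 t=1,i=3
  .###.|.  b14=0 t=0,i=7
  .##.#|#  b13=1 t=0,i=20
  .##..|#  b12=1 t=2,i=1
  .#.##|#  b11=1 t=0,i=5
  .#.#.|#  b10=1 t=0,i=12
  .#..#|#  b9=1 t=2,i=5
  .#...|.  b8=0 t=0,i=1
  ..###|.  b7=0 t=2,i=7
  ..##.|.  b6=0 t=0,i=19
  ..#.#|#  b5=1 t=0,i=4
  ..#..|#  b4=1 t=2,i=4
  ...##|#  b3=1 t=0,i=18
  ...#.|#  b2=1 t=0,i=3
  ....#|.  b1=0 t=3,i=16
  .....|.  b0=0 t=3,i=9
  bits 01101110010110110011111000111100 = 1851473468

1851473468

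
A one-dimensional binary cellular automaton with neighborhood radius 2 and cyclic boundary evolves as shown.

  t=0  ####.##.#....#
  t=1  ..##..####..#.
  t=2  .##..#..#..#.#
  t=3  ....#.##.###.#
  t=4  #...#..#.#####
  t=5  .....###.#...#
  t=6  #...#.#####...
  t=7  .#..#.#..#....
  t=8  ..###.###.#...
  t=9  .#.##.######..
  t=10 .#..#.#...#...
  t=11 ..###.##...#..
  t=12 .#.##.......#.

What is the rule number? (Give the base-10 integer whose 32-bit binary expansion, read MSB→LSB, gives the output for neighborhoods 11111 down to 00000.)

1690067816

  ##### -> .   bit 31 = 0  t=0,i=1
  ####. -> #   bit 30 = 1  t=0,i=2
  ###.# -> #   bit 29 = 1  t=0,i=3
  ###.. -> .   bit 28 = 0  t=1,i=9
  ##.## -> .   bit 27 = 0  t=0,i=4
  ##.#. -> #   bit 26 = 1  t=0,i=7
  ##..# -> .   bit 25 = 0  t=1,i=4
  ##... -> .   bit 24 = 0  t=4,i=1
  #.### -> #   bit 23 = 1  t=3,i=9
  #.##. -> .   bit 22 = 0  t=0,i=5
  #.#.# -> #   bit 21 = 1  t=2,i=13
  #.#.. -> #   bit 20 = 1  t=0,i=8
  #..## -> #   bit 19 = 1  t=1,i=5
  #..#. -> #   bit 18 = 1  t=1,i=11
  #...# -> .   bit 17 = 0  t=1,i=0
  #.... -> .   bit 16 = 0  t=0,i=10
  .#### -> .   bit 15 = 0  t=0,i=0
  .###. -> #   bit 14 = 1  t=3,i=10
  .##.# -> #   bit 13 = 1  t=0,i=6
  .##.. -> .   bit 12 = 0  t=1,i=3
  .#.## -> .   bit 11 = 0  t=2,i=0
  .#.#. -> .   bit 10 = 0  t=2,i=12
  .#..# -> #   bit 9 = 1  t=2,i=6
  .#... -> #   bit 8 = 1  t=0,i=9
  ..### -> .   bit 7 = 0  t=0,i=13
  ..##. -> #   bit 6 = 1  t=1,i=2
  ..#.# -> #   bit 5 = 1  t=2,i=11
  ..#.. -> .   bit 4 = 0  t=1,i=12
  ...## -> #   bit 3 = 1  t=0,i=12
  ...#. -> .   bit 2 = 0  t=3,i=3
  ....# -> .   bit 1 = 0  t=0,i=11
  ..... -> .   bit 0 = 0  t=5,i=2
  bits 01100100101111000110001101101000 = 1690067816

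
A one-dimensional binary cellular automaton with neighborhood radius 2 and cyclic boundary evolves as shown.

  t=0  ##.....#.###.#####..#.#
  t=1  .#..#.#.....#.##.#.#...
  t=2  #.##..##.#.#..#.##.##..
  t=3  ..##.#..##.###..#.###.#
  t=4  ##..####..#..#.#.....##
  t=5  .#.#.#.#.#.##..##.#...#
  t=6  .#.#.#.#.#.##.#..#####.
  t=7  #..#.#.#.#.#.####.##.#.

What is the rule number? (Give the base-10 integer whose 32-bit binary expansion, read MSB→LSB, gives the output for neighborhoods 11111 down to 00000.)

2625540869

  ##### -> #   bit 31 = 1  t=0,i=15
  ####. -> .   bit 30 = 0  t=0,i=16
  ###.# -> .   bit 29 = 0  t=0,i=11
  ###.. -> #   bit 28 = 1  t=0,i=1
  ##.## -> #   bit 27 = 1  t=0,i=12
  ##.#. -> #   bit 26 = 1  t=1,i=16
  ##..# -> .   bit 25 = 0  t=0,i=18
  ##... -> .   bit 24 = 0  t=0,i=2
  #.### -> .   bit 23 = 0  t=0,i=9
  #.##. -> #   bit 22 = 1  t=1,i=14
  #.#.# -> #   bit 21 = 1  t=1,i=17
  #.#.. -> #   bit 20 = 1  t=1,i=6
  #..## -> #   bit 19 = 1  t=2,i=5
  #..#. -> #   bit 18 = 1  t=0,i=19
  #...# -> #   bit 17 = 1  t=5,i=20
  #.... -> .   bit 16 = 0  t=0,i=3
  .#### -> #   bit 15 = 1  t=0,i=14
  .###. -> .   bit 14 = 0  t=0,i=0
  .##.# -> .   bit 13 = 0  t=1,i=15
  .##.. -> #   bit 12 = 1  t=2,i=3
  .#.## -> .   bit 11 = 0  t=0,i=8
  .#.#. -> .   bit 10 = 0  t=1,i=5
  .#..# -> #   bit 9 = 1  t=1,i=2
  .#... -> #   bit 8 = 1  t=1,i=7
  ..### -> .   bit 7 = 0  t=4,i=4
  ..##. -> .   bit 6 = 0  t=2,i=6
  ..#.# -> .   bit 5 = 0  t=0,i=7
  ..#.. -> .   bit 4 = 0  t=1,i=1
  ...## -> .   bit 3 = 0  t=4,i=20
  ...#. -> #   bit 2 = 1  t=0,i=6
  ....# -> .   bit 1 = 0  t=0,i=5
  ..... -> #   bit 0 = 1  t=0,i=4
  bits 10011100011111101001001100000101 = 2625540869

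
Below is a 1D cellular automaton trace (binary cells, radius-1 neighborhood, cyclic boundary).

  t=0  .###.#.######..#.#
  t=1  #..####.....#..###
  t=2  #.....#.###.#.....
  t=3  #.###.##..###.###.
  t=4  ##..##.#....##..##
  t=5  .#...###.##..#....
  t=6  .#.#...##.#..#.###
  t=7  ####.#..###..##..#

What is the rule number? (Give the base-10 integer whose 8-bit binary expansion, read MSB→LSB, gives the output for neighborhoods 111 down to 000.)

  ###|.  b7=0 t=0,i=2
  ##.|#  b6=1 t=0,i=3
  #.#|#  b5=1 t=0,i=0
  #..|.  b4=0 t=0,i=13
  .##|.  b3=0 t=0,i=1
  .#.|#  b2=1 t=0,i=5
  ..#|.  b1=0 t=0,i=14
  ...|#  b0=1 t=1,i=8
  bits 01100101 = 101

101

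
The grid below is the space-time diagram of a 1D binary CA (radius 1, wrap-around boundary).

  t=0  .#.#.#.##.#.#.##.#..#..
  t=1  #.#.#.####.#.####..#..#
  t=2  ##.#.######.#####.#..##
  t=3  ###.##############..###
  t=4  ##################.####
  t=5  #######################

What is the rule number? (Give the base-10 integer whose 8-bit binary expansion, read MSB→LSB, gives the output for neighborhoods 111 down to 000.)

  nb ###: next=#  (t=1,i=7, bit7=1)
  nb ##.: next=#  (t=0,i=8, bit6=1)
  nb #.#: next=#  (t=0,i=2, bit5=1)
  nb #..: next=.  (t=0,i=18, bit4=0)
  nb .##: next=#  (t=0,i=7, bit3=1)
  nb .#.: next=.  (t=0,i=1, bit2=0)
  nb ..#: next=#  (t=0,i=0, bit1=1)
  nb ...: next=#  (t=0,i=22, bit0=1)
  bits 11101011 = 235

235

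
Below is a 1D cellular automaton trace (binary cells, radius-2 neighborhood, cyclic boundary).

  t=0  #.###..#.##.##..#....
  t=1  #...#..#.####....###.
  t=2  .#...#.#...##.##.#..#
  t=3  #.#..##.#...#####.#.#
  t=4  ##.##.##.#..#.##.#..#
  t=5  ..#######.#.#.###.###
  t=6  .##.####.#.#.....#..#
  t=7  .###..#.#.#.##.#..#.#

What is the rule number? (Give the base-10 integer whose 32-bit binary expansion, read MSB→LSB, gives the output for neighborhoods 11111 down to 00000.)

3695781794

  nb #####: next=#  (t=3,i=14, bit31=1)
  nb ####.: next=#  (t=1,i=11, bit30=1)
  nb ###.#: next=.  (t=1,i=19, bit29=0)
  nb ###..: next=#  (t=0,i=4, bit28=1)
  nb ##.##: next=#  (t=0,i=11, bit27=1)
  nb ##.#.: next=#  (t=1,i=20, bit26=1)
  nb ##..#: next=.  (t=0,i=5, bit25=0)
  nb ##...: next=.  (t=1,i=13, bit24=0)
  nb #.###: next=.  (t=0,i=2, bit23=0)
  nb #.##.: next=#  (t=0,i=9, bit22=1)
  nb #.#.#: next=.  (t=3,i=18, bit21=0)
  nb #.#..: next=.  (t=1,i=0, bit20=0)
  nb #..##: next=#  (t=3,i=4, bit19=1)
  nb #..#.: next=.  (t=0,i=6, bit18=0)
  nb #...#: next=.  (t=1,i=2, bit17=0)
  nb #....: next=#  (t=0,i=18, bit16=1)
  nb .####: next=.  (t=1,i=10, bit15=0)
  nb .###.: next=.  (t=0,i=3, bit14=0)
  nb .##.#: next=#  (t=0,i=10, bit13=1)
  nb .##..: next=.  (t=0,i=13, bit12=0)
  nb .#.##: next=.  (t=0,i=1, bit11=0)
  nb .#.#.: next=#  (t=2,i=0, bit10=1)
  nb .#..#: next=#  (t=1,i=5, bit9=1)
  nb .#...: next=#  (t=0,i=17, bit8=1)
  nb ..###: next=#  (t=1,i=17, bit7=1)
  nb ..##.: next=.  (t=2,i=11, bit6=0)
  nb ..#.#: next=#  (t=0,i=0, bit5=1)
  nb ..#..: next=.  (t=0,i=16, bit4=0)
  nb ...##: next=.  (t=1,i=16, bit3=0)
  nb ...#.: next=.  (t=0,i=20, bit2=0)
  nb ....#: next=#  (t=0,i=19, bit1=1)
  nb .....: next=.  (t=6,i=14, bit0=0)
  bits 11011100010010010010011110100010 = 3695781794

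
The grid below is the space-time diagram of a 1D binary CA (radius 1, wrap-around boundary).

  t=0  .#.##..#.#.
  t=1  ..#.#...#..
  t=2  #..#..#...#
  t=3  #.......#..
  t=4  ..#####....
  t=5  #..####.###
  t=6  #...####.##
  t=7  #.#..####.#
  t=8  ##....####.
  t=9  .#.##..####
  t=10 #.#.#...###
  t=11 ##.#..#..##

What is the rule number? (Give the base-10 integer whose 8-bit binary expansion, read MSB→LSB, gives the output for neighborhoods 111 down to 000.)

  [7] ### => #  t=4,i=3
  [6] ##. => #  t=0,i=4
  [5] #.# => #  t=0,i=2
  [4] #.. => .  t=0,i=5
  [3] .## => .  t=0,i=3
  [2] .#. => .  t=0,i=1
  [1] ..# => .  t=0,i=0
  [0] ... => #  t=1,i=0
  bits 11100001 = 225

225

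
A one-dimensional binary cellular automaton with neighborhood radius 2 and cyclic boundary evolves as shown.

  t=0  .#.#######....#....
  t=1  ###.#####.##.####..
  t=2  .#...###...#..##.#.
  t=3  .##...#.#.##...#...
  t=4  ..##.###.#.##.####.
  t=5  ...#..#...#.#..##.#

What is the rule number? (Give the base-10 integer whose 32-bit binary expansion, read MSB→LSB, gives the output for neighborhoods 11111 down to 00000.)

  nb #####: next=#  (t=0,i=5, bit31=1)
  nb ####.: next=#  (t=0,i=8, bit30=1)
  nb ###.#: next=.  (t=1,i=2, bit29=0)
  nb ###..: next=.  (t=0,i=9, bit28=0)
  nb ##.##: next=.  (t=1,i=3, bit27=0)
  nb ##.#.: next=.  (t=2,i=16, bit26=0)
  nb ##..#: next=#  (t=1,i=17, bit25=1)
  nb ##...: next=#  (t=0,i=10, bit24=1)
  nb #.###: next=.  (t=0,i=3, bit23=0)
  nb #.##.: next=.  (t=1,i=10, bit22=0)
  nb #.#.#: next=.  (t=3,i=8, bit21=0)
  nb #.#..: next=.  (t=2,i=17, bit20=0)
  nb #..##: next=.  (t=1,i=18, bit19=0)
  nb #..#.: next=.  (t=2,i=0, bit18=0)
  nb #...#: next=.  (t=2,i=3, bit17=0)
  nb #....: next=#  (t=0,i=11, bit16=1)
  nb .####: next=#  (t=0,i=4, bit15=1)
  nb .###.: next=#  (t=1,i=1, bit14=1)
  nb .##.#: next=#  (t=1,i=11, bit13=1)
  nb .##..: next=#  (t=3,i=2, bit12=1)
  nb .#.##: next=#  (t=0,i=2, bit11=1)
  nb .#.#.: next=#  (t=3,i=7, bit10=1)
  nb .#..#: next=.  (t=2,i=12, bit9=0)
  nb .#...: next=#  (t=0,i=15, bit8=1)
  nb ..###: next=.  (t=1,i=0, bit7=0)
  nb ..##.: next=.  (t=2,i=14, bit6=0)
  nb ..#.#: next=#  (t=0,i=1, bit5=1)
  nb ..#..: next=#  (t=0,i=14, bit4=1)
  nb ...##: next=.  (t=2,i=4, bit3=0)
  nb ...#.: next=#  (t=0,i=0, bit2=1)
  nb ....#: next=.  (t=0,i=12, bit1=0)
  nb .....: next=.  (t=0,i=17, bit0=0)
  bits 11000011000000011111110100110100 = 3271687476

3271687476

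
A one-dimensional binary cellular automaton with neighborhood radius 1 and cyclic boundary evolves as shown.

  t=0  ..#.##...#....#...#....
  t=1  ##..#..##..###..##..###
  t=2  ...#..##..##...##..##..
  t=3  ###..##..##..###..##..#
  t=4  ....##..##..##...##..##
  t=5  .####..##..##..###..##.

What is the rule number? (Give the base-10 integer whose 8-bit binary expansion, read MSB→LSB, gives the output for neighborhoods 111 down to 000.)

  nb ###: next=.  (t=1,i=0, bit7=0)
  nb ##.: next=.  (t=0,i=5, bit6=0)
  nb #.#: next=.  (t=0,i=3, bit5=0)
  nb #..: next=.  (t=0,i=6, bit4=0)
  nb .##: next=#  (t=0,i=4, bit3=1)
  nb .#.: next=.  (t=0,i=2, bit2=0)
  nb ..#: next=#  (t=0,i=1, bit1=1)
  nb ...: next=#  (t=0,i=0, bit0=1)
  bits 00001011 = 11

11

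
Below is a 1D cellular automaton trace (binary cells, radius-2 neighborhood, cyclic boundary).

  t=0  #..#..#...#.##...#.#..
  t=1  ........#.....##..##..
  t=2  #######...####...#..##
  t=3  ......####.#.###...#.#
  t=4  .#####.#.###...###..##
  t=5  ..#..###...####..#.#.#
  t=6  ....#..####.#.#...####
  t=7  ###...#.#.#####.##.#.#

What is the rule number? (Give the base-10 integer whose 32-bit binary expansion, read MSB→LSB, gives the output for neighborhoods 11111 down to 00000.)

  #####|.  b31=0 t=2,i=0
  ####.|.  b30=0 t=2,i=5
  ###.#|#  b29=1 t=3,i=9
  ###..|#  b28=1 t=2,i=6
  ##.##|.  b27=0 t=4,i=0
  ##.#.|#  b26=1 t=3,i=10
  ##..#|.  b25=0 t=1,i=16
  ##...|#  b24=1 t=0,i=14
  #.###|.  b23=0 t=3,i=13
  #.##.|.  b22=0 t=0,i=12
  #.#.#|#  b21=1 t=3,i=11
  #.#..|#  b20=1 t=0,i=19
  #..##|#  b19=1 t=1,i=17
  #..#.|.  b18=0 t=0,i=2
  #...#|#  b17=1 t=0,i=8
  #....|#  b16=1 t=1,i=10
  .####|#  b15=1 t=2,i=11
  .###.|.  b14=0 t=3,i=14
  .##.#|#  b13=1 t=4,i=21
  .##..|.  b12=0 t=0,i=13
  .#.##|.  b11=0 t=0,i=11
  .#.#.|#  b10=1 t=0,i=18
  .#..#|.  b9=0 t=0,i=1
  .#...|.  b8=0 t=0,i=7
  ..###|.  b7=0 t=2,i=10
  ..##.|.  b6=0 t=1,i=14
  ..#.#|.  b5=0 t=0,i=10
  ..#..|.  b4=0 t=0,i=0
  ...##|#  b3=1 t=1,i=13
  ...#.|.  b2=0 t=0,i=9
  ....#|#  b1=1 t=1,i=6
  .....|#  b0=1 t=1,i=0
  bits 00110101001110111010010000001011 = 893101067

893101067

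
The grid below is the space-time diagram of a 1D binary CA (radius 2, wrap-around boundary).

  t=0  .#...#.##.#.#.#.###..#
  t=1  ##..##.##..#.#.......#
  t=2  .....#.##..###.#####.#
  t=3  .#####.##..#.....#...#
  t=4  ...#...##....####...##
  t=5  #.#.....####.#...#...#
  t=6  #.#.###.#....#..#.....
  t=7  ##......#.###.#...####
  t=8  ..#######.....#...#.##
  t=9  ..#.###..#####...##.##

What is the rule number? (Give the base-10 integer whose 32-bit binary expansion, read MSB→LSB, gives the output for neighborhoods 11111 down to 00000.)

  [31] ##### => #  t=2,i=17
  [30] ####. => .  t=2,i=18
  [29] ###.# => .  t=2,i=13
  [28] ###.. => .  t=0,i=18
  [27] ##.## => .  t=1,i=6
  [26] ##.#. => .  t=0,i=9
  [25] ##..# => .  t=0,i=19
  [24] ##... => #  t=4,i=0
  [23] #.### => .  t=0,i=16
  [22] #.##. => #  t=0,i=7
  [21] #.#.# => .  t=0,i=10
  [20] #.#.. => #  t=0,i=1
  [19] #..## => .  t=1,i=3
  [18] #..#. => .  t=0,i=20
  [17] #...# => .  t=0,i=3
  [16] #.... => #  t=1,i=15
  [15] .#### => .  t=2,i=16
  [14] .###. => .  t=0,i=17
  [13] .##.# => #  t=0,i=8
  [12] .##.. => #  t=1,i=8
  [11] .#.## => .  t=0,i=6
  [10] .#.#. => #  t=0,i=0
  [9] .#..# => #  t=6,i=14
  [8] .#... => .  t=0,i=2
  [7] ..### => #  t=1,i=21
  [6] ..##. => .  t=1,i=4
  [5] ..#.# => #  t=0,i=5
  [4] ..#.. => .  t=3,i=11
  [3] ...## => .  t=1,i=20
  [2] ...#. => #  t=0,i=4
  [1] ....# => #  t=1,i=19
  [0] ..... => #  t=1,i=16
  bits 10000001010100010011011010100111 = 2169583271

2169583271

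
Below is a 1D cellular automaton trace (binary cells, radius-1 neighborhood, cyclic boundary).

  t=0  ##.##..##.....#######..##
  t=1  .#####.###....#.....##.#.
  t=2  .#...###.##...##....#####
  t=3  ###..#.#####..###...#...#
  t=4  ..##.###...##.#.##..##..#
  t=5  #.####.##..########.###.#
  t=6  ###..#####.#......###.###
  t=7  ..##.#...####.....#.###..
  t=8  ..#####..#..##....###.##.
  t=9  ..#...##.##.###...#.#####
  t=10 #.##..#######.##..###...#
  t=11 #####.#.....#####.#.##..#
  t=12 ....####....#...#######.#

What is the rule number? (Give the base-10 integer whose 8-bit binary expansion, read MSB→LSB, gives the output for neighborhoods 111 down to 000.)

124

  ### -> .   bit 7 = 0  t=0,i=0
  ##. -> #   bit 6 = 1  t=0,i=1
  #.# -> #   bit 5 = 1  t=0,i=2
  #.. -> #   bit 4 = 1  t=0,i=5
  .## -> #   bit 3 = 1  t=0,i=3
  .#. -> #   bit 2 = 1  t=1,i=14
  ..# -> .   bit 1 = 0  t=0,i=6
  ... -> .   bit 0 = 0  t=0,i=10
  bits 01111100 = 124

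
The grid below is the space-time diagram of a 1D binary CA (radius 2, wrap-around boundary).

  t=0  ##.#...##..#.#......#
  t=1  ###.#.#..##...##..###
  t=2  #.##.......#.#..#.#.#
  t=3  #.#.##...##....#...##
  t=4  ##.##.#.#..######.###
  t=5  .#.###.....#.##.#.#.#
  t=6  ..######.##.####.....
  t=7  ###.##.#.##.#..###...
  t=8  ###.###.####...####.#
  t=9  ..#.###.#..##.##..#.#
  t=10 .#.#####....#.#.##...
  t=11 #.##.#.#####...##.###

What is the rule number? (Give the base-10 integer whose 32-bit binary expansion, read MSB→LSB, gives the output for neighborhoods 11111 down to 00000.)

  [31] ##### => #  t=1,i=0
  [30] ####. => .  t=1,i=1
  [29] ###.# => #  t=0,i=1
  [28] ###.. => #  t=5,i=5
  [27] ##.## => .  t=2,i=1
  [26] ##.#. => #  t=0,i=2
  [25] ##..# => #  t=0,i=9
  [24] ##... => #  t=1,i=11
  [23] #.### => #  t=4,i=18
  [22] #.##. => #  t=2,i=2
  [21] #.#.# => .  t=1,i=4
  [20] #.#.. => .  t=0,i=3
  [19] #..## => .  t=1,i=8
  [18] #..#. => #  t=0,i=10
  [17] #...# => .  t=0,i=5
  [16] #.... => #  t=0,i=15
  [15] .#### => .  t=1,i=19
  [14] .###. => #  t=0,i=0
  [13] .##.# => #  t=2,i=0
  [12] .##.. => .  t=0,i=8
  [11] .#.## => #  t=2,i=19
  [10] .#.#. => .  t=0,i=12
  [9] .#..# => .  t=1,i=7
  [8] .#... => #  t=0,i=4
  [7] ..### => #  t=0,i=20
  [6] ..##. => .  t=0,i=7
  [5] ..#.# => .  t=0,i=11
  [4] ..#.. => #  t=3,i=15
  [3] ...## => #  t=0,i=6
  [2] ...#. => #  t=2,i=10
  [1] ....# => #  t=0,i=18
  [0] ..... => .  t=0,i=16
  bits 10110111110001010110100110011110 = 3083168158

3083168158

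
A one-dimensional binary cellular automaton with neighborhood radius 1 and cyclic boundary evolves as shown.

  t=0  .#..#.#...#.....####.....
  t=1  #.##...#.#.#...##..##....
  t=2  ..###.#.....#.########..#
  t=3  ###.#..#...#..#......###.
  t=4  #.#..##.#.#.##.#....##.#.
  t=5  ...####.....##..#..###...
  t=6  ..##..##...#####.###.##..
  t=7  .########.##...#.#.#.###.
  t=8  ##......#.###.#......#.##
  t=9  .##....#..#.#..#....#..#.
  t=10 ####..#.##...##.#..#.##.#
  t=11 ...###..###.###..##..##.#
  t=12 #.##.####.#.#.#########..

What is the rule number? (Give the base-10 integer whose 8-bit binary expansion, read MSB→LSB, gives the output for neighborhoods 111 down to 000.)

  ### -> .   bit 7 = 0  t=0,i=17
  ##. -> #   bit 6 = 1  t=0,i=19
  #.# -> .   bit 5 = 0  t=0,i=5
  #.. -> #   bit 4 = 1  t=0,i=2
  .## -> #   bit 3 = 1  t=0,i=16
  .#. -> .   bit 2 = 0  t=0,i=1
  ..# -> #   bit 1 = 1  t=0,i=0
  ... -> .   bit 0 = 0  t=0,i=8
  bits 01011010 = 90

90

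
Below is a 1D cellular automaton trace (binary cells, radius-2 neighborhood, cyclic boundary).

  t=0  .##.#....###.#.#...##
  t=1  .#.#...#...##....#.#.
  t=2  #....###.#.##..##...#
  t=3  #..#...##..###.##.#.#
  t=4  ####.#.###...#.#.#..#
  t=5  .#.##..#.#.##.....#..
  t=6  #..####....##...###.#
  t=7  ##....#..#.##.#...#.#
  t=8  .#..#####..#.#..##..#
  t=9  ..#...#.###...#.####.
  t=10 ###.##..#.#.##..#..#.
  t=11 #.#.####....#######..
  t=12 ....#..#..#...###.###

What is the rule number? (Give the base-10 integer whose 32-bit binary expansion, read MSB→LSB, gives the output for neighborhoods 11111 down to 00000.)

  [31] ##### => #  t=4,i=1
  [30] ####. => .  t=4,i=2
  [29] ###.# => #  t=0,i=11
  [28] ###.. => #  t=4,i=9
  [27] ##.## => .  t=0,i=0
  [26] ##.#. => #  t=0,i=3
  [25] ##..# => #  t=2,i=13
  [24] ##... => .  t=1,i=13
  [23] #.### => #  t=4,i=7
  [22] #.##. => #  t=0,i=1
  [21] #.#.# => .  t=0,i=13
  [20] #.#.. => .  t=0,i=4
  [19] #..## => .  t=2,i=14
  [18] #..#. => #  t=1,i=0
  [17] #...# => #  t=0,i=17
  [16] #.... => .  t=0,i=6
  [15] .#### => .  t=4,i=0
  [14] .###. => .  t=0,i=10
  [13] .##.# => .  t=0,i=2
  [12] .##.. => #  t=1,i=12
  [11] .#.## => .  t=2,i=10
  [10] .#.#. => .  t=0,i=14
  [9] .#..# => #  t=1,i=20
  [8] .#... => .  t=0,i=5
  [7] ..### => .  t=0,i=9
  [6] ..##. => #  t=0,i=19
  [5] ..#.# => .  t=1,i=1
  [4] ..#.. => #  t=1,i=7
  [3] ...## => .  t=0,i=8
  [2] ...#. => #  t=1,i=6
  [1] ....# => #  t=0,i=7
  [0] ..... => .  t=5,i=15
  bits 10110110110001100001001001010110 = 3066434134

3066434134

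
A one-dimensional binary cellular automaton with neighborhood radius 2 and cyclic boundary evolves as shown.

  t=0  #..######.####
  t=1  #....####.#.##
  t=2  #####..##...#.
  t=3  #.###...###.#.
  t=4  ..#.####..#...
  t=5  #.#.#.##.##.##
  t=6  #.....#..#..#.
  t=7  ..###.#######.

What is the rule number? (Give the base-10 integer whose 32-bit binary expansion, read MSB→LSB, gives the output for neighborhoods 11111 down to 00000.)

  ##### -> #   bit 31 = 1  t=0,i=5
  ####. -> #   bit 30 = 1  t=0,i=7
  ###.# -> #   bit 29 = 1  t=0,i=8
  ###.. -> #   bit 28 = 1  t=0,i=0
  ##.## -> .   bit 27 = 0  t=0,i=9
  ##.#. -> .   bit 26 = 0  t=1,i=9
  ##..# -> .   bit 25 = 0  t=0,i=1
  ##... -> #   bit 24 = 1  t=1,i=1
  #.### -> #   bit 23 = 1  t=0,i=10
  #.##. -> #   bit 22 = 1  t=5,i=6
  #.#.# -> .   bit 21 = 0  t=1,i=10
  #.#.. -> .   bit 20 = 0  t=6,i=0
  #..## -> .   bit 19 = 0  t=0,i=2
  #..#. -> #   bit 18 = 1  t=4,i=9
  #...# -> #   bit 17 = 1  t=2,i=10
  #.... -> #   bit 16 = 1  t=1,i=2
  .#### -> .   bit 15 = 0  t=0,i=4
  .###. -> .   bit 14 = 0  t=1,i=13
  .##.# -> .   bit 13 = 0  t=5,i=7
  .##.. -> #   bit 12 = 1  t=2,i=8
  .#.## -> .   bit 11 = 0  t=1,i=11
  .#.#. -> .   bit 10 = 0  t=3,i=13
  .#..# -> #   bit 9 = 1  t=6,i=7
  .#... -> .   bit 8 = 0  t=4,i=11
  ..### -> .   bit 7 = 0  t=0,i=3
  ..##. -> .   bit 6 = 0  t=2,i=7
  ..#.# -> #   bit 5 = 1  t=2,i=12
  ..#.. -> #   bit 4 = 1  t=4,i=10
  ...## -> #   bit 3 = 1  t=1,i=4
  ...#. -> .   bit 2 = 0  t=2,i=11
  ....# -> #   bit 1 = 1  t=1,i=3
  ..... -> #   bit 0 = 1  t=4,i=13
  bits 11110001110001110001001000111011 = 4056355387

4056355387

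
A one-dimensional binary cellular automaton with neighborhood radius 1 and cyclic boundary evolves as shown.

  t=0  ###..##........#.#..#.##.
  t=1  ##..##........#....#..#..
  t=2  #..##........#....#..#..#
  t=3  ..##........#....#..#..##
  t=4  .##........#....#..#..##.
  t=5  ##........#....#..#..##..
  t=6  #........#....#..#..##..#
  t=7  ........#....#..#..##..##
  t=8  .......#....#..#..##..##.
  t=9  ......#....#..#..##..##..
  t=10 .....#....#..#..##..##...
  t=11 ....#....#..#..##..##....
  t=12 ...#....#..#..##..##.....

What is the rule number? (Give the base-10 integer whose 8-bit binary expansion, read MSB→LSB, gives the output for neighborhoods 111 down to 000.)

138

  ###|#  b7=1 t=0,i=1
  ##.|.  b6=0 t=0,i=2
  #.#|.  b5=0 t=0,i=16
  #..|.  b4=0 t=0,i=3
  .##|#  b3=1 t=0,i=0
  .#.|.  b2=0 t=0,i=15
  ..#|#  b1=1 t=0,i=4
  ...|.  b0=0 t=0,i=8
  bits 10001010 = 138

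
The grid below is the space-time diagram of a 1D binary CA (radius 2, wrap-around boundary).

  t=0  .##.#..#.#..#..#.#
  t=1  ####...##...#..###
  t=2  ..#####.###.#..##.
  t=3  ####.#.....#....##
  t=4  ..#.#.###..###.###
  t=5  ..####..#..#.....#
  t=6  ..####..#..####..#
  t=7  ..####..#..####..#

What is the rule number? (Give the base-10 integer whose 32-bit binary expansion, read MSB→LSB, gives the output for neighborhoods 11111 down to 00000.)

  ##### -> .   bit 31 = 0  t=1,i=0
  ####. -> #   bit 30 = 1  t=1,i=2
  ###.# -> .   bit 29 = 0  t=2,i=6
  ###.. -> #   bit 28 = 1  t=1,i=3
  ##.## -> .   bit 27 = 0  t=2,i=7
  ##.#. -> #   bit 26 = 1  t=0,i=3
  ##..# -> .   bit 25 = 0  t=4,i=0
  ##... -> #   bit 24 = 1  t=1,i=4
  #.### -> .   bit 23 = 0  t=2,i=8
  #.##. -> #   bit 22 = 1  t=0,i=1
  #.#.# -> #   bit 21 = 1  t=0,i=17
  #.#.. -> .   bit 20 = 0  t=0,i=4
  #..## -> .   bit 19 = 0  t=1,i=14
  #..#. -> .   bit 18 = 0  t=0,i=6
  #...# -> #   bit 17 = 1  t=1,i=5
  #.... -> #   bit 16 = 1  t=3,i=7
  .#### -> #   bit 15 = 1  t=1,i=16
  .###. -> .   bit 14 = 0  t=2,i=9
  .##.# -> #   bit 13 = 1  t=0,i=2
  .##.. -> #   bit 12 = 1  t=1,i=8
  .#.## -> #   bit 11 = 1  t=0,i=0
  .#.#. -> #   bit 10 = 1  t=0,i=8
  .#..# -> .   bit 9 = 0  t=0,i=5
  .#... -> #   bit 8 = 1  t=3,i=6
  ..### -> #   bit 7 = 1  t=1,i=15
  ..##. -> .   bit 6 = 0  t=1,i=7
  ..#.# -> #   bit 5 = 1  t=0,i=7
  ..#.. -> #   bit 4 = 1  t=0,i=12
  ...## -> #   bit 3 = 1  t=1,i=6
  ...#. -> .   bit 2 = 0  t=1,i=11
  ....# -> .   bit 1 = 0  t=3,i=9
  ..... -> #   bit 0 = 1  t=3,i=8
  bits 01010101011000111011110110111001 = 1432599993

1432599993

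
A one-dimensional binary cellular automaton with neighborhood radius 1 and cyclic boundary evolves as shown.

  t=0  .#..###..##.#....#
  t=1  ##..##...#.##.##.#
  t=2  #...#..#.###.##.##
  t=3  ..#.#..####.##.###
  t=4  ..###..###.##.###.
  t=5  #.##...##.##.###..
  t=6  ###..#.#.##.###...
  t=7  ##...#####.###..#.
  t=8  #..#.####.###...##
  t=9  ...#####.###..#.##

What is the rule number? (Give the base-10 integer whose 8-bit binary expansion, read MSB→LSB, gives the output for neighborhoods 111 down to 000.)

173

  [7] ### => #  t=0,i=5
  [6] ##. => .  t=0,i=6
  [5] #.# => #  t=0,i=0
  [4] #.. => .  t=0,i=2
  [3] .## => #  t=0,i=4
  [2] .#. => #  t=0,i=1
  [1] ..# => .  t=0,i=3
  [0] ... => #  t=0,i=14
  bits 10101101 = 173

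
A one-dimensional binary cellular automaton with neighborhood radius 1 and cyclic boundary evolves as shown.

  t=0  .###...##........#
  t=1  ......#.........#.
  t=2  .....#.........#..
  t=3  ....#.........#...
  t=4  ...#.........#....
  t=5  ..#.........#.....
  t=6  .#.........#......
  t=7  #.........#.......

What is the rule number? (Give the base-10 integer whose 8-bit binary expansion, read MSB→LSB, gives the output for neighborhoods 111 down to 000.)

2

  [7] ### => .  t=0,i=2
  [6] ##. => .  t=0,i=3
  [5] #.# => .  t=0,i=0
  [4] #.. => .  t=0,i=4
  [3] .## => .  t=0,i=1
  [2] .#. => .  t=0,i=17
  [1] ..# => #  t=0,i=6
  [0] ... => .  t=0,i=5
  bits 00000010 = 2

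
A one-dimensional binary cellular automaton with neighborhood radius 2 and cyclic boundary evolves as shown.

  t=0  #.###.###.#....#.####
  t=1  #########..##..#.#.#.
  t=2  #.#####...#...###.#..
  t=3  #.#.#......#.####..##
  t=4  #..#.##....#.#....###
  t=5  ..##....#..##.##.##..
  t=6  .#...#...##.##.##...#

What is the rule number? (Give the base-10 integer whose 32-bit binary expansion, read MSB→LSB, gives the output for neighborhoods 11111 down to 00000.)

2827839400

  ##### -> #   bit 31 = 1  t=0,i=19
  ####. -> .   bit 30 = 0  t=0,i=20
  ###.# -> #   bit 29 = 1  t=0,i=0
  ###.. -> .   bit 28 = 0  t=1,i=8
  ##.## -> #   bit 27 = 1  t=0,i=1
  ##.#. -> .   bit 26 = 0  t=0,i=9
  ##..# -> .   bit 25 = 0  t=1,i=9
  ##... -> .   bit 24 = 0  t=2,i=7
  #.### -> #   bit 23 = 1  t=0,i=2
  #.##. -> .   bit 22 = 0  t=4,i=5
  #.#.# -> .   bit 21 = 0  t=1,i=17
  #.#.. -> .   bit 20 = 0  t=0,i=10
  #..## -> #   bit 19 = 1  t=1,i=10
  #..#. -> #   bit 18 = 1  t=1,i=14
  #...# -> .   bit 17 = 0  t=2,i=8
  #.... -> #   bit 16 = 1  t=0,i=12
  .#### -> .   bit 15 = 0  t=0,i=18
  .###. -> #   bit 14 = 1  t=0,i=3
  .##.# -> #   bit 13 = 1  t=5,i=12
  .##.. -> .   bit 12 = 0  t=1,i=12
  .#.## -> .   bit 11 = 0  t=0,i=16
  .#.#. -> #   bit 10 = 1  t=1,i=16
  .#..# -> #   bit 9 = 1  t=2,i=19
  .#... -> #   bit 8 = 1  t=0,i=11
  ..### -> #   bit 7 = 1  t=2,i=14
  ..##. -> .   bit 6 = 0  t=1,i=11
  ..#.# -> #   bit 5 = 1  t=0,i=15
  ..#.. -> .   bit 4 = 0  t=2,i=10
  ...## -> #   bit 3 = 1  t=2,i=13
  ...#. -> .   bit 2 = 0  t=0,i=14
  ....# -> .   bit 1 = 0  t=0,i=13
  ..... -> .   bit 0 = 0  t=3,i=7
  bits 10101000100011010110011110101000 = 2827839400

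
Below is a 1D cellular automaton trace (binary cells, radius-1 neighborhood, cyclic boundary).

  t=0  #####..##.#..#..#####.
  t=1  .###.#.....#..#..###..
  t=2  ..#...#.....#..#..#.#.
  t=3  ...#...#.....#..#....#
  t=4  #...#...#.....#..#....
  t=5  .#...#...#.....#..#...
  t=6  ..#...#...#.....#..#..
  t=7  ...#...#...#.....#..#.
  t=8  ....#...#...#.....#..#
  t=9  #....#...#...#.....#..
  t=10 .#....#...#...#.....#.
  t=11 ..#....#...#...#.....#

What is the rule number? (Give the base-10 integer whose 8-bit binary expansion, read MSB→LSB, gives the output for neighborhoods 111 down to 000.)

144

  ###|#  b7=1 t=0,i=1
  ##.|.  b6=0 t=0,i=4
  #.#|.  b5=0 t=0,i=9
  #..|#  b4=1 t=0,i=5
  .##|.  b3=0 t=0,i=0
  .#.|.  b2=0 t=0,i=10
  ..#|.  b1=0 t=0,i=6
  ...|.  b0=0 t=1,i=7
  bits 10010000 = 144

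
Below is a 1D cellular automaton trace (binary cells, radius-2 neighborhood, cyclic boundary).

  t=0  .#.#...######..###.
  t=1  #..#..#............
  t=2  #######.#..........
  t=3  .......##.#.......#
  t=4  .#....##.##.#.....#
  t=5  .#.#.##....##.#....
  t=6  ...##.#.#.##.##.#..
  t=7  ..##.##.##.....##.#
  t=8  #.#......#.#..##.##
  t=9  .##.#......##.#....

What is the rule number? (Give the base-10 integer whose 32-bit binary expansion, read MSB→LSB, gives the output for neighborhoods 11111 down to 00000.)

70589016

  [31] ##### => .  t=0,i=9
  [30] ####. => .  t=0,i=11
  [29] ###.# => .  t=2,i=6
  [28] ###.. => .  t=0,i=12
  [27] ##.## => .  t=4,i=8
  [26] ##.#. => #  t=2,i=7
  [25] ##..# => .  t=0,i=13
  [24] ##... => .  t=5,i=7
  [23] #.### => .  t=8,i=17
  [22] #.##. => .  t=4,i=9
  [21] #.#.# => #  t=5,i=3
  [20] #.#.. => #  t=0,i=3
  [19] #..## => .  t=0,i=14
  [18] #..#. => #  t=0,i=0
  [17] #...# => .  t=0,i=5
  [16] #.... => #  t=1,i=8
  [15] .#### => .  t=0,i=8
  [14] .###. => .  t=0,i=16
  [13] .##.# => .  t=3,i=8
  [12] .##.. => #  t=5,i=6
  [11] .#.## => #  t=5,i=4
  [10] .#.#. => .  t=0,i=2
  [9] .#..# => #  t=1,i=1
  [8] .#... => .  t=0,i=4
  [7] ..### => .  t=0,i=7
  [6] ..##. => #  t=3,i=7
  [5] ..#.# => .  t=0,i=1
  [4] ..#.. => #  t=1,i=0
  [3] ...## => #  t=0,i=6
  [2] ...#. => .  t=1,i=18
  [1] ....# => .  t=1,i=17
  [0] ..... => .  t=1,i=9
  bits 00000100001101010001101001011000 = 70589016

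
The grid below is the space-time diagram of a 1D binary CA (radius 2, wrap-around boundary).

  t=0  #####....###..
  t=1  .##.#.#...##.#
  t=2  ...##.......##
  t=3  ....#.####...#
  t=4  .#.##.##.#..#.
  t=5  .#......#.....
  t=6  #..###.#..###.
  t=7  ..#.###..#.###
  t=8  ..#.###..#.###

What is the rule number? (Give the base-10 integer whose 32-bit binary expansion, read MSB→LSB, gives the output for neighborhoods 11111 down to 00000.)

3031027749

  [31] ##### => #  t=0,i=2
  [30] ####. => .  t=0,i=3
  [29] ###.# => #  t=6,i=5
  [28] ###.. => #  t=0,i=4
  [27] ##.## => .  t=4,i=5
  [26] ##.#. => #  t=1,i=3
  [25] ##..# => .  t=0,i=12
  [24] ##... => .  t=0,i=5
  [23] #.### => #  t=3,i=6
  [22] #.##. => .  t=1,i=1
  [21] #.#.# => #  t=1,i=4
  [20] #.#.. => .  t=1,i=6
  [19] #..## => #  t=0,i=13
  [18] #..#. => .  t=4,i=0
  [17] #...# => .  t=1,i=8
  [16] #.... => #  t=0,i=6
  [15] .#### => #  t=0,i=1
  [14] .###. => #  t=0,i=10
  [13] .##.# => .  t=1,i=2
  [12] .##.. => #  t=2,i=4
  [11] .#.## => .  t=1,i=0
  [10] .#.#. => .  t=1,i=5
  [9] .#..# => .  t=4,i=10
  [8] .#... => .  t=1,i=7
  [7] ..### => .  t=0,i=0
  [6] ..##. => .  t=1,i=10
  [5] ..#.# => #  t=3,i=4
  [4] ..#.. => .  t=3,i=13
  [3] ...## => .  t=0,i=8
  [2] ...#. => #  t=3,i=3
  [1] ....# => .  t=0,i=7
  [0] ..... => #  t=2,i=7
  bits 10110100101010011101000000100101 = 3031027749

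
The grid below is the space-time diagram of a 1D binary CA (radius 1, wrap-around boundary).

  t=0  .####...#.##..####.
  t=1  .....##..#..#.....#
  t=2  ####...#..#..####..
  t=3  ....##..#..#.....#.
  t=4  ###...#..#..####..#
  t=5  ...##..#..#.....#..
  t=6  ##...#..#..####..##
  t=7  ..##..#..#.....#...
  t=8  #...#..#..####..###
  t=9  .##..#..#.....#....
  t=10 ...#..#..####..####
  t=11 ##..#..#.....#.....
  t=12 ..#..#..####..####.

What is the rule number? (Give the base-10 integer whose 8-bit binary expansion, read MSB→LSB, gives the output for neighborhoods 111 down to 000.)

49

  ### -> .   bit 7 = 0  t=0,i=2
  ##. -> .   bit 6 = 0  t=0,i=4
  #.# -> #   bit 5 = 1  t=0,i=9
  #.. -> #   bit 4 = 1  t=0,i=5
  .## -> .   bit 3 = 0  t=0,i=1
  .#. -> .   bit 2 = 0  t=0,i=8
  ..# -> .   bit 1 = 0  t=0,i=0
  ... -> #   bit 0 = 1  t=0,i=6
  bits 00110001 = 49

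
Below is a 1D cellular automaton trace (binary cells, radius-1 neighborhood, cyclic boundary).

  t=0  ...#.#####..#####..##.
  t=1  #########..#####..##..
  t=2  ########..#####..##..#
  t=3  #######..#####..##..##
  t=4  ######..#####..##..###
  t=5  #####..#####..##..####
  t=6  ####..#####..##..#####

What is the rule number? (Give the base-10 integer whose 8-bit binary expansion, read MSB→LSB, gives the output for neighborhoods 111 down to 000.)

  nb ###: next=#  (t=0,i=6, bit7=1)
  nb ##.: next=.  (t=0,i=9, bit6=0)
  nb #.#: next=#  (t=0,i=4, bit5=1)
  nb #..: next=.  (t=0,i=10, bit4=0)
  nb .##: next=#  (t=0,i=5, bit3=1)
  nb .#.: next=#  (t=0,i=3, bit2=1)
  nb ..#: next=#  (t=0,i=2, bit1=1)
  nb ...: next=#  (t=0,i=0, bit0=1)
  bits 10101111 = 175

175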